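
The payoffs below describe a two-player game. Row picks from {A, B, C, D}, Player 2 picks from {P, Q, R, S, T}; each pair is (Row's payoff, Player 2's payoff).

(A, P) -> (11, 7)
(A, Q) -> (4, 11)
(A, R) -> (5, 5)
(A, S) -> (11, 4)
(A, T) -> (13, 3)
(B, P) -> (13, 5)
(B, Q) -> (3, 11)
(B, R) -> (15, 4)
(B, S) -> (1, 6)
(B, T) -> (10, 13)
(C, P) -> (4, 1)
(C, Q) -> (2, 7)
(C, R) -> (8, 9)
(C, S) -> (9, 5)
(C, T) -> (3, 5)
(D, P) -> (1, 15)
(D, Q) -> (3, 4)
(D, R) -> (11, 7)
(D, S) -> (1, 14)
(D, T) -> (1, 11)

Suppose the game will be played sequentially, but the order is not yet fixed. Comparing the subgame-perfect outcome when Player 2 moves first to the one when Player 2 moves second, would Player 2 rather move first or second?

If Row leads: Player 2's best replies are A→Q, B→T, C→R, D→P; Row's induced payoffs 4, 10, 8, 1; outcome (B, T), payoffs (10, 13).
If Player 2 leads: Row's best replies are P→B, Q→A, R→B, S→A, T→A; Player 2's induced payoffs 5, 11, 4, 4, 3; outcome (A, Q), payoffs (4, 11).
Player 2 gets 11 moving first and 13 moving second, so Player 2 prefers to move second.

second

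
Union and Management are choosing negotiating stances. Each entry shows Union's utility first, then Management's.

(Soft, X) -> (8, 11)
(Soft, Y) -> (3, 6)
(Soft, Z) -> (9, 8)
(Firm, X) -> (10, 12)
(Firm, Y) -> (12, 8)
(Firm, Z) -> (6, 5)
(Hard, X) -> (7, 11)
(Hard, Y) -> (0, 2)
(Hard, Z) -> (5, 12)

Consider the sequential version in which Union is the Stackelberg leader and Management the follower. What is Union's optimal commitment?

Firm

Solve by backward induction (Union leads).
- Soft: BR = X, leader payoff 8.
- Firm: BR = X, leader payoff 10.
- Hard: BR = Z, leader payoff 5.
Maximizing over 8, 10, 5, Union chooses Firm. Subgame-perfect outcome: (Firm, X) with payoffs (10, 12).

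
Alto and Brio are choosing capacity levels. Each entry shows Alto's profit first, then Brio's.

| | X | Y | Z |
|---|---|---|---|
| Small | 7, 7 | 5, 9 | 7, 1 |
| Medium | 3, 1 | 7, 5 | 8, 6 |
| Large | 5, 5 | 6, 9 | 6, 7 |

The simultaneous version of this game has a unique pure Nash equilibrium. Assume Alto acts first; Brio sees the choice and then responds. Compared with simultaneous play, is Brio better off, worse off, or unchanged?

Brio best-responds to each possible Alto move:
- Small → Brio plays Y (best of 7, 9, 1); Alto gets 5.
- Medium → Brio plays Z (best of 1, 5, 6); Alto gets 8.
- Large → Brio plays Y (best of 5, 9, 7); Alto gets 6.
Maximizing over 5, 8, 6, Alto chooses Medium. Subgame-perfect outcome: (Medium, Z) with payoffs (8, 6).
Under simultaneous play:
Alto's best replies: X→Small; Y→Medium; Z→Medium.
Brio's best replies: Small→Y; Medium→Z; Large→Y.
Only (Medium, Z) has each player best-responding; Nash payoffs (8, 6).
Brio earns 6 sequentially versus 6 at the Nash outcome: unchanged.

unchanged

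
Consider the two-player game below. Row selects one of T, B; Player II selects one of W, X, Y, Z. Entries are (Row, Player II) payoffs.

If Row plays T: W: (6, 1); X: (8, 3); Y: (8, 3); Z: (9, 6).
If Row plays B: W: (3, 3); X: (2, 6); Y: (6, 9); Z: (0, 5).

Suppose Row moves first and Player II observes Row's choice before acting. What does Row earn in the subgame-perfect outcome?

Backward induction with Row moving first.
- T: BR = Z, leader payoff 9.
- B: BR = Y, leader payoff 6.
Maximizing over 9, 6, Row chooses T. Subgame-perfect outcome: (T, Z) with payoffs (9, 6).

9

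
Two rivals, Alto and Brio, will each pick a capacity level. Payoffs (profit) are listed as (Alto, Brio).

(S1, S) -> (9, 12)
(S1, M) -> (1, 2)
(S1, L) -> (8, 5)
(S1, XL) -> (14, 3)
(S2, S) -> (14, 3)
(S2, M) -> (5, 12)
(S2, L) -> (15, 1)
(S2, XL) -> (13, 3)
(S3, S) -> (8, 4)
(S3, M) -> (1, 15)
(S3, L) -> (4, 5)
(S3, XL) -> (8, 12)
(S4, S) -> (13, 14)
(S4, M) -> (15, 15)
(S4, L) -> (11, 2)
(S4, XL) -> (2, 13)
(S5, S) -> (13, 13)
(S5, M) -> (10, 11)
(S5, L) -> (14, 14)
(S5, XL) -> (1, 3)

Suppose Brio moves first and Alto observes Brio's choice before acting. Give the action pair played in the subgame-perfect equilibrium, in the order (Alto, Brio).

(S4, M)

Work backward from Alto's decision.
- S: BR = S2, leader payoff 3.
- M: BR = S4, leader payoff 15.
- L: BR = S2, leader payoff 1.
- XL: BR = S1, leader payoff 3.
Brio's induced payoffs are 3, 15, 1, 3, so Brio commits to M. Subgame-perfect outcome: (S4, M) with payoffs (15, 15).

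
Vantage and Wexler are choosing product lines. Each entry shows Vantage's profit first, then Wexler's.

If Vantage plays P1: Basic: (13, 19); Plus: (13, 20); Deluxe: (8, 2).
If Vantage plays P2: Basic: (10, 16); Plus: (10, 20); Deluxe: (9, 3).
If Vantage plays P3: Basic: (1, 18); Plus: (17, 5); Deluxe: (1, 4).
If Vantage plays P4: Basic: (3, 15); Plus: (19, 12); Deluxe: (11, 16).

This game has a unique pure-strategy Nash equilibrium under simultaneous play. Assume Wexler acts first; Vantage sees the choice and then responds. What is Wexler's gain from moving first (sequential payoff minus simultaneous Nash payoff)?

3

Backward induction with Wexler moving first.
- Basic: BR = P1, leader payoff 19.
- Plus: BR = P4, leader payoff 12.
- Deluxe: BR = P4, leader payoff 16.
Among 19, 12, 16, the best is 19 at Basic. Subgame-perfect outcome: (P1, Basic) with payoffs (13, 19).
Under simultaneous play:
Vantage's best replies: Basic→P1; Plus→P4; Deluxe→P4.
Wexler's best replies: P1→Plus; P2→Plus; P3→Basic; P4→Deluxe.
The unique mutual best reply is (P4, Deluxe), giving (11, 16).
Wexler's commitment gain: 19 − 16 = 3.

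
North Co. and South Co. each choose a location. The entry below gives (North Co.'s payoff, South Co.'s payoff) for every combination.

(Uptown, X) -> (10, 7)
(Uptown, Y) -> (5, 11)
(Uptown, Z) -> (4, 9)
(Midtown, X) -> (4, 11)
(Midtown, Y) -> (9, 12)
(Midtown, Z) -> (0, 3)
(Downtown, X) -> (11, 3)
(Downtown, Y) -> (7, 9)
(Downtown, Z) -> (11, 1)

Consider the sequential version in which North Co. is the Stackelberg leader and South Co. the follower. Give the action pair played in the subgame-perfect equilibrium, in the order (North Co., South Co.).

(Midtown, Y)

South Co. best-responds to each possible North Co. move:
- Uptown → South Co. plays Y (best of 7, 11, 9); North Co. gets 5.
- Midtown → South Co. plays Y (best of 11, 12, 3); North Co. gets 9.
- Downtown → South Co. plays Y (best of 3, 9, 1); North Co. gets 7.
North Co.'s induced payoffs are 5, 9, 7, so North Co. commits to Midtown. Subgame-perfect outcome: (Midtown, Y) with payoffs (9, 12).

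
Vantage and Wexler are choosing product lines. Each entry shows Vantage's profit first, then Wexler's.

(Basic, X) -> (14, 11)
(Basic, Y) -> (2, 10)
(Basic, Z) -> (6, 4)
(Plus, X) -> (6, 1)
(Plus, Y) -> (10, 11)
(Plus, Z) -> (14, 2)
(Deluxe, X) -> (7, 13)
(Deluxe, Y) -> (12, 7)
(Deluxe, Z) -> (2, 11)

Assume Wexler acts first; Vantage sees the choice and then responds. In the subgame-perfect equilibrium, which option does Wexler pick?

Solve by backward induction (Wexler leads).
- X: BR = Basic, leader payoff 11.
- Y: BR = Deluxe, leader payoff 7.
- Z: BR = Plus, leader payoff 2.
Maximizing over 11, 7, 2, Wexler chooses X. Subgame-perfect outcome: (Basic, X) with payoffs (14, 11).

X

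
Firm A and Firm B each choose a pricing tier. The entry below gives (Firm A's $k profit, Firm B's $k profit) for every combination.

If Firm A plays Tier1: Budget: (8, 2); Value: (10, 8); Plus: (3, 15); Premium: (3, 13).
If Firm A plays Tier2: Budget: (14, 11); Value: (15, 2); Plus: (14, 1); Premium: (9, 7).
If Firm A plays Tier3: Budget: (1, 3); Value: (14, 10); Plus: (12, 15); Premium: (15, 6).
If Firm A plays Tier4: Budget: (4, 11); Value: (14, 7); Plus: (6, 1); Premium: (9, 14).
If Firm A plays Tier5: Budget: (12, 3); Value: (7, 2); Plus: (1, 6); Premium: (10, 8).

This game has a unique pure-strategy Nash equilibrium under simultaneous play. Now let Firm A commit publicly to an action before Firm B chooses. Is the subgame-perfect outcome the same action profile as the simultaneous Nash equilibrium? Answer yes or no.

yes

Backward induction with Firm A moving first.
- Tier1: BR = Plus, leader payoff 3.
- Tier2: BR = Budget, leader payoff 14.
- Tier3: BR = Plus, leader payoff 12.
- Tier4: BR = Premium, leader payoff 9.
- Tier5: BR = Premium, leader payoff 10.
Among 3, 14, 12, 9, 10, the best is 14 at Tier2. Subgame-perfect outcome: (Tier2, Budget) with payoffs (14, 11).
For the simultaneous game, intersect best replies.
Firm A's best replies: Budget→Tier2; Value→Tier2; Plus→Tier2; Premium→Tier3.
Firm B's best replies: Tier1→Plus; Tier2→Budget; Tier3→Plus; Tier4→Premium; Tier5→Premium.
The unique mutual best reply is (Tier2, Budget), giving (14, 11).
Sequential outcome (Tier2, Budget) coincides with the Nash profile (Tier2, Budget).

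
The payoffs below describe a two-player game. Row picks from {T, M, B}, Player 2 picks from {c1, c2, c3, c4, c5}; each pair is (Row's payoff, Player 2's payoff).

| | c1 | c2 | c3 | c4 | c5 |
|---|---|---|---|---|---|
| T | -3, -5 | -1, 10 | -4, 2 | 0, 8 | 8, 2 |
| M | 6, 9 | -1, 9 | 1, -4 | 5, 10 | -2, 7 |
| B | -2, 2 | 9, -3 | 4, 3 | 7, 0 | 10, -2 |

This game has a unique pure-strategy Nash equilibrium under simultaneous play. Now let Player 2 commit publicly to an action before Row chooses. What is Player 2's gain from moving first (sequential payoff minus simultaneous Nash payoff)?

Work backward from Row's decision.
- c1 → Row plays M (best of -3, 6, -2); Player 2 gets 9.
- c2 → Row plays B (best of -1, -1, 9); Player 2 gets -3.
- c3 → Row plays B (best of -4, 1, 4); Player 2 gets 3.
- c4 → Row plays B (best of 0, 5, 7); Player 2 gets 0.
- c5 → Row plays B (best of 8, -2, 10); Player 2 gets -2.
Player 2's induced payoffs are 9, -3, 3, 0, -2, so Player 2 commits to c1. Subgame-perfect outcome: (M, c1) with payoffs (6, 9).
For the simultaneous game, intersect best replies.
Row's best replies: c1→M; c2→B; c3→B; c4→B; c5→B.
Player 2's best replies: T→c2; M→c4; B→c3.
Only (B, c3) has each player best-responding; Nash payoffs (4, 3).
Player 2's commitment gain: 9 − 3 = 6.

6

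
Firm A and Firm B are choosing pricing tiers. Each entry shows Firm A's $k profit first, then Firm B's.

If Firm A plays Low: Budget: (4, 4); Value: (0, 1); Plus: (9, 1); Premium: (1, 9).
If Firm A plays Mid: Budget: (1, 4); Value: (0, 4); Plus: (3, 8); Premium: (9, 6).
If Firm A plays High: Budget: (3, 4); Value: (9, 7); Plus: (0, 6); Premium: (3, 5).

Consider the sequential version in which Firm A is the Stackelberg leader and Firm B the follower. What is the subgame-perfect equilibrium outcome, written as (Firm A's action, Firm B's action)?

(High, Value)

Solve by backward induction (Firm A leads).
- Low: BR = Premium, leader payoff 1.
- Mid: BR = Plus, leader payoff 3.
- High: BR = Value, leader payoff 9.
Firm A's induced payoffs are 1, 3, 9, so Firm A commits to High. Subgame-perfect outcome: (High, Value) with payoffs (9, 7).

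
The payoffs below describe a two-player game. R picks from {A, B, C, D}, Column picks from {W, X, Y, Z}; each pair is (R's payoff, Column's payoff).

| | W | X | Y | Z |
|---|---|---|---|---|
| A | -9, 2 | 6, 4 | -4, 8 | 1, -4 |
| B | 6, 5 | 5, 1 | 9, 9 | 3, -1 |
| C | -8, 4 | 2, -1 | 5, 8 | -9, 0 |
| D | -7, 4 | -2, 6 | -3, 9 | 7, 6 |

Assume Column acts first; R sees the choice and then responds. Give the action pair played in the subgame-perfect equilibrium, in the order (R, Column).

(B, Y)

Backward induction with Column moving first.
- W: R compares -9, 6, -8, -7 and picks B; Column would get 5.
- X: R compares 6, 5, 2, -2 and picks A; Column would get 4.
- Y: R compares -4, 9, 5, -3 and picks B; Column would get 9.
- Z: R compares 1, 3, -9, 7 and picks D; Column would get 6.
Column's induced payoffs are 5, 4, 9, 6, so Column commits to Y. Subgame-perfect outcome: (B, Y) with payoffs (9, 9).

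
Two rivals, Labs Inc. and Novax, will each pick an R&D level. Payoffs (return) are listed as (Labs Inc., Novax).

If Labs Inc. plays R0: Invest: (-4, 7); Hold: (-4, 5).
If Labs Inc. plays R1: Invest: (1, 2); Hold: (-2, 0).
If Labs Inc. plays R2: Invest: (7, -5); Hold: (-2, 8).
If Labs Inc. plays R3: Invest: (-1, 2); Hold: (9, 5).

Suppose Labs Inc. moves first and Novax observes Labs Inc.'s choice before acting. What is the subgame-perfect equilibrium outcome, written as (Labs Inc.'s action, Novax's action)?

(R3, Hold)

Backward induction with Labs Inc. moving first.
- R0: BR = Invest, leader payoff -4.
- R1: BR = Invest, leader payoff 1.
- R2: BR = Hold, leader payoff -2.
- R3: BR = Hold, leader payoff 9.
Among -4, 1, -2, 9, the best is 9 at R3. Subgame-perfect outcome: (R3, Hold) with payoffs (9, 5).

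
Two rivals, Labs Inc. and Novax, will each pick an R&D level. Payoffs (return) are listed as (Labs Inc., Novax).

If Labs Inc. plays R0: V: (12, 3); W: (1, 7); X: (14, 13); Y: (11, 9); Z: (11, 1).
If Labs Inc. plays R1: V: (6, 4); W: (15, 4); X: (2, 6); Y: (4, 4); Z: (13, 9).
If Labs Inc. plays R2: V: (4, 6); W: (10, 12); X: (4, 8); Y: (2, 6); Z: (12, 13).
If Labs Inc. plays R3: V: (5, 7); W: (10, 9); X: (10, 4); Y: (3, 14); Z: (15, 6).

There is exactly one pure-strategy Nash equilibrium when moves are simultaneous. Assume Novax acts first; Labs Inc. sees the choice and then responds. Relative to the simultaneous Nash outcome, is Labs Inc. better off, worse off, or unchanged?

unchanged

Work backward from Labs Inc.'s decision.
- V: BR = R0, leader payoff 3.
- W: BR = R1, leader payoff 4.
- X: BR = R0, leader payoff 13.
- Y: BR = R0, leader payoff 9.
- Z: BR = R3, leader payoff 6.
Among 3, 4, 13, 9, 6, the best is 13 at X. Subgame-perfect outcome: (R0, X) with payoffs (14, 13).
Under simultaneous play:
Labs Inc.'s best replies: V→R0; W→R1; X→R0; Y→R0; Z→R3.
Novax's best replies: R0→X; R1→Z; R2→Z; R3→Y.
Only (R0, X) has each player best-responding; Nash payoffs (14, 13).
Labs Inc. earns 14 sequentially versus 14 at the Nash outcome: unchanged.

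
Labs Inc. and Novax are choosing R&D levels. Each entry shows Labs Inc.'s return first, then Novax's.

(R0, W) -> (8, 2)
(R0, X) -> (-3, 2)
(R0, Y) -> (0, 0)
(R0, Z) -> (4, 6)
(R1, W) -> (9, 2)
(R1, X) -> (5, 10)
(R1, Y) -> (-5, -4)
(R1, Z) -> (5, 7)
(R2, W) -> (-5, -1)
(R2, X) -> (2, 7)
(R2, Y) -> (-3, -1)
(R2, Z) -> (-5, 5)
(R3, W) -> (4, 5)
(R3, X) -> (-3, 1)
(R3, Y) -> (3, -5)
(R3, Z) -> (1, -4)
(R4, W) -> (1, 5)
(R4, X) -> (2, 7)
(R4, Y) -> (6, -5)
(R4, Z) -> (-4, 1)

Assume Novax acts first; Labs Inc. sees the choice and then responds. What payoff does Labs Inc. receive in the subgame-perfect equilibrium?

Labs Inc. best-responds to each possible Novax move:
- W: Labs Inc. compares 8, 9, -5, 4, 1 and picks R1; Novax would get 2.
- X: Labs Inc. compares -3, 5, 2, -3, 2 and picks R1; Novax would get 10.
- Y: Labs Inc. compares 0, -5, -3, 3, 6 and picks R4; Novax would get -5.
- Z: Labs Inc. compares 4, 5, -5, 1, -4 and picks R1; Novax would get 7.
Novax's induced payoffs are 2, 10, -5, 7, so Novax commits to X. Subgame-perfect outcome: (R1, X) with payoffs (5, 10).

5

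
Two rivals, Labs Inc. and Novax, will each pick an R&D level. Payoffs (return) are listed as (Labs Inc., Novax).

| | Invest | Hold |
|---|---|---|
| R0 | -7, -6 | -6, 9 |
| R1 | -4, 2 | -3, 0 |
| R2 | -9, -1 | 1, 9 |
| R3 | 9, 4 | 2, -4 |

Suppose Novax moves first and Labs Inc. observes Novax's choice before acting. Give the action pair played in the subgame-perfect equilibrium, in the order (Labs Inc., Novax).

(R3, Invest)

Work backward from Labs Inc.'s decision.
- Invest: Labs Inc. compares -7, -4, -9, 9 and picks R3; Novax would get 4.
- Hold: Labs Inc. compares -6, -3, 1, 2 and picks R3; Novax would get -4.
Maximizing over 4, -4, Novax chooses Invest. Subgame-perfect outcome: (R3, Invest) with payoffs (9, 4).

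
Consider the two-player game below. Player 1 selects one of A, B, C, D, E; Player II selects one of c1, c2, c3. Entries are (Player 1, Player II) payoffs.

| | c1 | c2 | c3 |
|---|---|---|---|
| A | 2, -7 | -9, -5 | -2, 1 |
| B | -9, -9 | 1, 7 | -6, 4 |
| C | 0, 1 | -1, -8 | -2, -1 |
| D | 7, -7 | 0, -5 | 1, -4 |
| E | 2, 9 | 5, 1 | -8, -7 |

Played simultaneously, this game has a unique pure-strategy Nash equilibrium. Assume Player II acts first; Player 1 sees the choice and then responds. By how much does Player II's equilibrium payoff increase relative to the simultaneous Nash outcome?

5

Solve by backward induction (Player II leads).
- c1: BR = D, leader payoff -7.
- c2: BR = E, leader payoff 1.
- c3: BR = D, leader payoff -4.
Maximizing over -7, 1, -4, Player II chooses c2. Subgame-perfect outcome: (E, c2) with payoffs (5, 1).
Now find the simultaneous Nash equilibrium.
Player 1's best replies: c1→D; c2→E; c3→D.
Player II's best replies: A→c3; B→c2; C→c1; D→c3; E→c1.
Only (D, c3) has each player best-responding; Nash payoffs (1, -4).
Player II's commitment gain: 1 − -4 = 5.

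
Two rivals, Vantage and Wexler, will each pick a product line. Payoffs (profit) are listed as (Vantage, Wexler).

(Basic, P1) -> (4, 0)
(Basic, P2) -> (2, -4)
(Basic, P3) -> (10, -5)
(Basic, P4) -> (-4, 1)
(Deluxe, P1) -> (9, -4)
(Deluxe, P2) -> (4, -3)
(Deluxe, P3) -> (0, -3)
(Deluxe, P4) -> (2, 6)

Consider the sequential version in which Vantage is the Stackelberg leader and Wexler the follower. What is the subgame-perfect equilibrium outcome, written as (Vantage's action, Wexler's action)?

Solve by backward induction (Vantage leads).
- Basic: Wexler compares 0, -4, -5, 1 and picks P4; Vantage would get -4.
- Deluxe: Wexler compares -4, -3, -3, 6 and picks P4; Vantage would get 2.
Vantage's induced payoffs are -4, 2, so Vantage commits to Deluxe. Subgame-perfect outcome: (Deluxe, P4) with payoffs (2, 6).

(Deluxe, P4)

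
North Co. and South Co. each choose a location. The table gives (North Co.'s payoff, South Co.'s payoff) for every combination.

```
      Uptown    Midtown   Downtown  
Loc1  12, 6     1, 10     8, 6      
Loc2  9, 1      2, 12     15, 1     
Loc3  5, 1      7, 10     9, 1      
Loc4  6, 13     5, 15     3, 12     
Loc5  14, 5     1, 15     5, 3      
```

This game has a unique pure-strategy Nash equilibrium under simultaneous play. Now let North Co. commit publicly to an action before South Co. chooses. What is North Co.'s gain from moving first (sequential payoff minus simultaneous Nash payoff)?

0

Backward induction with North Co. moving first.
- Loc1 → South Co. plays Midtown (best of 6, 10, 6); North Co. gets 1.
- Loc2 → South Co. plays Midtown (best of 1, 12, 1); North Co. gets 2.
- Loc3 → South Co. plays Midtown (best of 1, 10, 1); North Co. gets 7.
- Loc4 → South Co. plays Midtown (best of 13, 15, 12); North Co. gets 5.
- Loc5 → South Co. plays Midtown (best of 5, 15, 3); North Co. gets 1.
Among 1, 2, 7, 5, 1, the best is 7 at Loc3. Subgame-perfect outcome: (Loc3, Midtown) with payoffs (7, 10).
Now find the simultaneous Nash equilibrium.
North Co.'s best replies: Uptown→Loc5; Midtown→Loc3; Downtown→Loc2.
South Co.'s best replies: Loc1→Midtown; Loc2→Midtown; Loc3→Midtown; Loc4→Midtown; Loc5→Midtown.
The unique mutual best reply is (Loc3, Midtown), giving (7, 10).
North Co.'s commitment gain: 7 − 7 = 0.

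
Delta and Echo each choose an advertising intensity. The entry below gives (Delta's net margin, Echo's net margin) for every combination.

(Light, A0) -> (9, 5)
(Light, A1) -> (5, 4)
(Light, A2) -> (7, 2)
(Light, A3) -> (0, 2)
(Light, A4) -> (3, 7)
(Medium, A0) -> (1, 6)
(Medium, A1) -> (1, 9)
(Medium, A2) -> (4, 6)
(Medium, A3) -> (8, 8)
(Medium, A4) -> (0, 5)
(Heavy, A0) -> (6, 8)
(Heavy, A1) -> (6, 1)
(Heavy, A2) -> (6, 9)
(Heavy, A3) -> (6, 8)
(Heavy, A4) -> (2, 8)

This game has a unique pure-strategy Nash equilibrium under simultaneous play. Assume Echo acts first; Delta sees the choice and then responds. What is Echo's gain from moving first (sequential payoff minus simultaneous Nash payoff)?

1

Backward induction with Echo moving first.
- A0: Delta compares 9, 1, 6 and picks Light; Echo would get 5.
- A1: Delta compares 5, 1, 6 and picks Heavy; Echo would get 1.
- A2: Delta compares 7, 4, 6 and picks Light; Echo would get 2.
- A3: Delta compares 0, 8, 6 and picks Medium; Echo would get 8.
- A4: Delta compares 3, 0, 2 and picks Light; Echo would get 7.
Maximizing over 5, 1, 2, 8, 7, Echo chooses A3. Subgame-perfect outcome: (Medium, A3) with payoffs (8, 8).
Now find the simultaneous Nash equilibrium.
Delta's best replies: A0→Light; A1→Heavy; A2→Light; A3→Medium; A4→Light.
Echo's best replies: Light→A4; Medium→A1; Heavy→A2.
The unique mutual best reply is (Light, A4), giving (3, 7).
Echo's commitment gain: 8 − 7 = 1.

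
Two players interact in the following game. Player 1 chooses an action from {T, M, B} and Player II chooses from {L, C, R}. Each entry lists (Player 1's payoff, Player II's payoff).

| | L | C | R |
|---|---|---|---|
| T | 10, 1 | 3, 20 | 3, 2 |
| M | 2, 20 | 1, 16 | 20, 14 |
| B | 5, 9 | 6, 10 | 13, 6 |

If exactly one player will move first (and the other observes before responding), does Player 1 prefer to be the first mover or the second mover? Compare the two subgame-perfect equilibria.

If Player 1 leads: Player II's best replies are T→C, M→L, B→C; Player 1's induced payoffs 3, 2, 6; outcome (B, C), payoffs (6, 10).
If Player II leads: Player 1's best replies are L→T, C→B, R→M; Player II's induced payoffs 1, 10, 14; outcome (M, R), payoffs (20, 14).
Player 1 gets 6 moving first and 20 moving second, so Player 1 prefers to move second.

second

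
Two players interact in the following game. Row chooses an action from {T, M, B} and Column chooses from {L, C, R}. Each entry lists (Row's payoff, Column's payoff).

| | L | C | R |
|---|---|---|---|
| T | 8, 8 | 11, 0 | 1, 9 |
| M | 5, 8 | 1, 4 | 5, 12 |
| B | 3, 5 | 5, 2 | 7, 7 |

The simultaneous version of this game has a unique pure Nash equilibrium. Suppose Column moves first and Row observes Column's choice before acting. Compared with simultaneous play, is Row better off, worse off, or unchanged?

Solve by backward induction (Column leads).
- L: Row compares 8, 5, 3 and picks T; Column would get 8.
- C: Row compares 11, 1, 5 and picks T; Column would get 0.
- R: Row compares 1, 5, 7 and picks B; Column would get 7.
Among 8, 0, 7, the best is 8 at L. Subgame-perfect outcome: (T, L) with payoffs (8, 8).
For the simultaneous game, intersect best replies.
Row's best replies: L→T; C→T; R→B.
Column's best replies: T→R; M→R; B→R.
Only (B, R) has each player best-responding; Nash payoffs (7, 7).
Row earns 8 sequentially versus 7 at the Nash outcome: better off.

better off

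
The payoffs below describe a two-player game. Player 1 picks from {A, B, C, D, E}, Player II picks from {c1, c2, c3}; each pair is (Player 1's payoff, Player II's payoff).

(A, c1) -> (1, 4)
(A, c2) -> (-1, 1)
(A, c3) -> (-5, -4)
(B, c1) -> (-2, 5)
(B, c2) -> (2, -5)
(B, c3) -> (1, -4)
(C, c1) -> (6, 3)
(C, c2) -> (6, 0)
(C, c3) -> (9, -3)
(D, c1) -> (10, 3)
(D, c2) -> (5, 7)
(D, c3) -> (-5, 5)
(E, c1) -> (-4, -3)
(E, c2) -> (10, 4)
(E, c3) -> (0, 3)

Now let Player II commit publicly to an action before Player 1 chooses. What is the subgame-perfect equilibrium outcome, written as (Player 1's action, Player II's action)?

Work backward from Player 1's decision.
- c1: Player 1 compares 1, -2, 6, 10, -4 and picks D; Player II would get 3.
- c2: Player 1 compares -1, 2, 6, 5, 10 and picks E; Player II would get 4.
- c3: Player 1 compares -5, 1, 9, -5, 0 and picks C; Player II would get -3.
Among 3, 4, -3, the best is 4 at c2. Subgame-perfect outcome: (E, c2) with payoffs (10, 4).

(E, c2)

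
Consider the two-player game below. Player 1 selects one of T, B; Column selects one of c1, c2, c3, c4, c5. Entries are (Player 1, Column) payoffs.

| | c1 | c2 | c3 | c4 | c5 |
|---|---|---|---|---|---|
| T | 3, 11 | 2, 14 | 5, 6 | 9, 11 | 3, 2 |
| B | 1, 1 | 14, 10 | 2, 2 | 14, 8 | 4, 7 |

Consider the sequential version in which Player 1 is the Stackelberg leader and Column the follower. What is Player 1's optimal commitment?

Work backward from Column's decision.
- T: BR = c2, leader payoff 2.
- B: BR = c2, leader payoff 14.
Among 2, 14, the best is 14 at B. Subgame-perfect outcome: (B, c2) with payoffs (14, 10).

B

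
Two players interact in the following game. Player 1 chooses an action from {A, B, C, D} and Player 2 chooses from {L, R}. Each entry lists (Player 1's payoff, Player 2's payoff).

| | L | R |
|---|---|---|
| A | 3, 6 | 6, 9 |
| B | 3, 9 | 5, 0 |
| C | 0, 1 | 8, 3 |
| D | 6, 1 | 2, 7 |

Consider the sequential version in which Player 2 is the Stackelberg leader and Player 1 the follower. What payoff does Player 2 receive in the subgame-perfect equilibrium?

Player 1 best-responds to each possible Player 2 move:
- L → Player 1 plays D (best of 3, 3, 0, 6); Player 2 gets 1.
- R → Player 1 plays C (best of 6, 5, 8, 2); Player 2 gets 3.
Player 2's induced payoffs are 1, 3, so Player 2 commits to R. Subgame-perfect outcome: (C, R) with payoffs (8, 3).

3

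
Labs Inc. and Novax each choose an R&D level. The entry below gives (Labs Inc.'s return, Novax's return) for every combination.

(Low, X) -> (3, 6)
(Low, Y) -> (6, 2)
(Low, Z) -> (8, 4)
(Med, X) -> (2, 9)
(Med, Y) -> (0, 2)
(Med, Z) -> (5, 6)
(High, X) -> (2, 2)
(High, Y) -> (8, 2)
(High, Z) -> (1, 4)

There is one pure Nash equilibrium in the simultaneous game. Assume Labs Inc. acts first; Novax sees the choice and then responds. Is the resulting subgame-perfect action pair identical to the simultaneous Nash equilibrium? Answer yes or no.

Backward induction with Labs Inc. moving first.
- Low: BR = X, leader payoff 3.
- Med: BR = X, leader payoff 2.
- High: BR = Z, leader payoff 1.
Among 3, 2, 1, the best is 3 at Low. Subgame-perfect outcome: (Low, X) with payoffs (3, 6).
Under simultaneous play:
Labs Inc.'s best replies: X→Low; Y→High; Z→Low.
Novax's best replies: Low→X; Med→X; High→Z.
The unique mutual best reply is (Low, X), giving (3, 6).
Sequential outcome (Low, X) coincides with the Nash profile (Low, X).

yes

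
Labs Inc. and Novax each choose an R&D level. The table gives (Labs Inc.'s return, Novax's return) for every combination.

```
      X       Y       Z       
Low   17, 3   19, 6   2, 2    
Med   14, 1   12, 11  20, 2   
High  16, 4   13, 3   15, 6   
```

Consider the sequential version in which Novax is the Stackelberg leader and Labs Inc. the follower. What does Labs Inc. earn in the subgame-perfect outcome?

Work backward from Labs Inc.'s decision.
- X → Labs Inc. plays Low (best of 17, 14, 16); Novax gets 3.
- Y → Labs Inc. plays Low (best of 19, 12, 13); Novax gets 6.
- Z → Labs Inc. plays Med (best of 2, 20, 15); Novax gets 2.
Maximizing over 3, 6, 2, Novax chooses Y. Subgame-perfect outcome: (Low, Y) with payoffs (19, 6).

19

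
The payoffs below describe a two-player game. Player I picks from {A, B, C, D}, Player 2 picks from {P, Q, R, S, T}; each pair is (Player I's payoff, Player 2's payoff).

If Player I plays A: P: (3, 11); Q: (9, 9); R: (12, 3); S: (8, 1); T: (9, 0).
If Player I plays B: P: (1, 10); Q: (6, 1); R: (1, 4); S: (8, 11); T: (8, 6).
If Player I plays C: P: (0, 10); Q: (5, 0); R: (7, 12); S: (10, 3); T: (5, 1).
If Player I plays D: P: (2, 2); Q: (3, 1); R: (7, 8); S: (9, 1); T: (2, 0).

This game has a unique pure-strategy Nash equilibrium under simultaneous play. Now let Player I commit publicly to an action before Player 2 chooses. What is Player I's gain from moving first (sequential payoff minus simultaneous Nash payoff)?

5

Player 2 best-responds to each possible Player I move:
- A: Player 2 compares 11, 9, 3, 1, 0 and picks P; Player I would get 3.
- B: Player 2 compares 10, 1, 4, 11, 6 and picks S; Player I would get 8.
- C: Player 2 compares 10, 0, 12, 3, 1 and picks R; Player I would get 7.
- D: Player 2 compares 2, 1, 8, 1, 0 and picks R; Player I would get 7.
Maximizing over 3, 8, 7, 7, Player I chooses B. Subgame-perfect outcome: (B, S) with payoffs (8, 11).
Now find the simultaneous Nash equilibrium.
Player I's best replies: P→A; Q→A; R→A; S→C; T→A.
Player 2's best replies: A→P; B→S; C→R; D→R.
Only (A, P) has each player best-responding; Nash payoffs (3, 11).
Player I's commitment gain: 8 − 3 = 5.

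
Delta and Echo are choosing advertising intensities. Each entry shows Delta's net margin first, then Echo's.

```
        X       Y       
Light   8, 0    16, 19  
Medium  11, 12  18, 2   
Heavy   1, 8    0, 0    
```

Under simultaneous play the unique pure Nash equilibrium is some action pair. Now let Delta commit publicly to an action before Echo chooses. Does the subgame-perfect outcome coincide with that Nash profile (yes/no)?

Work backward from Echo's decision.
- Light: Echo compares 0, 19 and picks Y; Delta would get 16.
- Medium: Echo compares 12, 2 and picks X; Delta would get 11.
- Heavy: Echo compares 8, 0 and picks X; Delta would get 1.
Delta's induced payoffs are 16, 11, 1, so Delta commits to Light. Subgame-perfect outcome: (Light, Y) with payoffs (16, 19).
Under simultaneous play:
Delta's best replies: X→Medium; Y→Medium.
Echo's best replies: Light→Y; Medium→X; Heavy→X.
The unique mutual best reply is (Medium, X), giving (11, 12).
Sequential outcome (Light, Y) differs from the Nash profile (Medium, X).

no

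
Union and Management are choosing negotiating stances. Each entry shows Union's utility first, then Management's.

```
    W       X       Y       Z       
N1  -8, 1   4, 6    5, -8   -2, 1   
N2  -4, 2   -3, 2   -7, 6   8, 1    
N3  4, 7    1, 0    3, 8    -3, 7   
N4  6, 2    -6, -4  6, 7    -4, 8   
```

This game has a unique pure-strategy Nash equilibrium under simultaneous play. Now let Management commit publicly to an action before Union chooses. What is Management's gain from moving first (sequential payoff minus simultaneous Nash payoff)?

Solve by backward induction (Management leads).
- W: BR = N4, leader payoff 2.
- X: BR = N1, leader payoff 6.
- Y: BR = N4, leader payoff 7.
- Z: BR = N2, leader payoff 1.
Management's induced payoffs are 2, 6, 7, 1, so Management commits to Y. Subgame-perfect outcome: (N4, Y) with payoffs (6, 7).
Under simultaneous play:
Union's best replies: W→N4; X→N1; Y→N4; Z→N2.
Management's best replies: N1→X; N2→Y; N3→Y; N4→Z.
Only (N1, X) has each player best-responding; Nash payoffs (4, 6).
Management's commitment gain: 7 − 6 = 1.

1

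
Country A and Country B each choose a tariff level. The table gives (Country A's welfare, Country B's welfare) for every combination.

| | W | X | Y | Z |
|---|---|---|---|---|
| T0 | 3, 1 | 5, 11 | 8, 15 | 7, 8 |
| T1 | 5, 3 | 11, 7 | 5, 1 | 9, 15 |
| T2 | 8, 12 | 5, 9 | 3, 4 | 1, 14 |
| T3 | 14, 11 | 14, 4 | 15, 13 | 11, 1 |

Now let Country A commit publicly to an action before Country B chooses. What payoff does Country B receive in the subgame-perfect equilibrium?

Work backward from Country B's decision.
- T0: BR = Y, leader payoff 8.
- T1: BR = Z, leader payoff 9.
- T2: BR = Z, leader payoff 1.
- T3: BR = Y, leader payoff 15.
Country A's induced payoffs are 8, 9, 1, 15, so Country A commits to T3. Subgame-perfect outcome: (T3, Y) with payoffs (15, 13).

13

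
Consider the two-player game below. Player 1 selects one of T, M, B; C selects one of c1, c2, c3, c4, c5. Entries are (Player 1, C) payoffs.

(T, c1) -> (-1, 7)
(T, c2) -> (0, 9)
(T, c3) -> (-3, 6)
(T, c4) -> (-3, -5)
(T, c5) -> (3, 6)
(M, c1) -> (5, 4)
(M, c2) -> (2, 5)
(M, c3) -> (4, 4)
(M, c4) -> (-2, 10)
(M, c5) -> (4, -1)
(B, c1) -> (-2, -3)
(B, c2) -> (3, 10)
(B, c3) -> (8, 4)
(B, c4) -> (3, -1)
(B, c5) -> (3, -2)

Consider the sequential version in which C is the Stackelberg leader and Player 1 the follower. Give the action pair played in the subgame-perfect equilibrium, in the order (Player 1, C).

(B, c2)

Solve by backward induction (C leads).
- c1: BR = M, leader payoff 4.
- c2: BR = B, leader payoff 10.
- c3: BR = B, leader payoff 4.
- c4: BR = B, leader payoff -1.
- c5: BR = M, leader payoff -1.
C's induced payoffs are 4, 10, 4, -1, -1, so C commits to c2. Subgame-perfect outcome: (B, c2) with payoffs (3, 10).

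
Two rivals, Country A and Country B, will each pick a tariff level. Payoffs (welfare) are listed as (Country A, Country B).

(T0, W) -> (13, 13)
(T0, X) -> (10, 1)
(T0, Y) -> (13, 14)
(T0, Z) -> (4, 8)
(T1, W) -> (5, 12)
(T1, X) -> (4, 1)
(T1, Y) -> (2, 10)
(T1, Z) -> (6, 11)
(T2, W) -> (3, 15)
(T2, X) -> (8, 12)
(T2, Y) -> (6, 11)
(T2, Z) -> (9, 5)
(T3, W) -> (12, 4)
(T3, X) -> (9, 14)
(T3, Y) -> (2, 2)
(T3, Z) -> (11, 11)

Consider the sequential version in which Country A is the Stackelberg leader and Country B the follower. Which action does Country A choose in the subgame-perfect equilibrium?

Backward induction with Country A moving first.
- T0: Country B compares 13, 1, 14, 8 and picks Y; Country A would get 13.
- T1: Country B compares 12, 1, 10, 11 and picks W; Country A would get 5.
- T2: Country B compares 15, 12, 11, 5 and picks W; Country A would get 3.
- T3: Country B compares 4, 14, 2, 11 and picks X; Country A would get 9.
Maximizing over 13, 5, 3, 9, Country A chooses T0. Subgame-perfect outcome: (T0, Y) with payoffs (13, 14).

T0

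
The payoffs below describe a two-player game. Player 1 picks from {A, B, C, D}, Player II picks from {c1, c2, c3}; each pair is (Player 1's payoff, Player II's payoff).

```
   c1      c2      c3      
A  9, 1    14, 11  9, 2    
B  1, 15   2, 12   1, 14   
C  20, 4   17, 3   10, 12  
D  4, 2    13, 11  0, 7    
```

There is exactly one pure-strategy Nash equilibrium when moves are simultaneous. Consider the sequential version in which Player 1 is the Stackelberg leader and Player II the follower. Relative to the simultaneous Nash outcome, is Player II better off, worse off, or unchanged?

Work backward from Player II's decision.
- A → Player II plays c2 (best of 1, 11, 2); Player 1 gets 14.
- B → Player II plays c1 (best of 15, 12, 14); Player 1 gets 1.
- C → Player II plays c3 (best of 4, 3, 12); Player 1 gets 10.
- D → Player II plays c2 (best of 2, 11, 7); Player 1 gets 13.
Player 1's induced payoffs are 14, 1, 10, 13, so Player 1 commits to A. Subgame-perfect outcome: (A, c2) with payoffs (14, 11).
For the simultaneous game, intersect best replies.
Player 1's best replies: c1→C; c2→C; c3→C.
Player II's best replies: A→c2; B→c1; C→c3; D→c2.
The unique mutual best reply is (C, c3), giving (10, 12).
Player II earns 11 sequentially versus 12 at the Nash outcome: worse off.

worse off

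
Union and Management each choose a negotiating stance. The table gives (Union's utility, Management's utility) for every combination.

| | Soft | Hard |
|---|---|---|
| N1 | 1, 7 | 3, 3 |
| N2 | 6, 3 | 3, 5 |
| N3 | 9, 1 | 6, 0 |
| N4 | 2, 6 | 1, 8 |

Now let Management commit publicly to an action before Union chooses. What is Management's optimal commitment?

Union best-responds to each possible Management move:
- Soft: Union compares 1, 6, 9, 2 and picks N3; Management would get 1.
- Hard: Union compares 3, 3, 6, 1 and picks N3; Management would get 0.
Management's induced payoffs are 1, 0, so Management commits to Soft. Subgame-perfect outcome: (N3, Soft) with payoffs (9, 1).

Soft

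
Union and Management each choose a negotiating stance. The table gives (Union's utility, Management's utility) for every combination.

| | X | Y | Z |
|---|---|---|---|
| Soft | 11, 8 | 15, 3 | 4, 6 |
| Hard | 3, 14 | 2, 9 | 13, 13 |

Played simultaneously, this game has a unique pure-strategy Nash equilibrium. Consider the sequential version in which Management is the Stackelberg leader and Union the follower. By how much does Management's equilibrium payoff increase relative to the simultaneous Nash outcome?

Solve by backward induction (Management leads).
- X → Union plays Soft (best of 11, 3); Management gets 8.
- Y → Union plays Soft (best of 15, 2); Management gets 3.
- Z → Union plays Hard (best of 4, 13); Management gets 13.
Maximizing over 8, 3, 13, Management chooses Z. Subgame-perfect outcome: (Hard, Z) with payoffs (13, 13).
Now find the simultaneous Nash equilibrium.
Union's best replies: X→Soft; Y→Soft; Z→Hard.
Management's best replies: Soft→X; Hard→X.
The unique mutual best reply is (Soft, X), giving (11, 8).
Management's commitment gain: 13 − 8 = 5.

5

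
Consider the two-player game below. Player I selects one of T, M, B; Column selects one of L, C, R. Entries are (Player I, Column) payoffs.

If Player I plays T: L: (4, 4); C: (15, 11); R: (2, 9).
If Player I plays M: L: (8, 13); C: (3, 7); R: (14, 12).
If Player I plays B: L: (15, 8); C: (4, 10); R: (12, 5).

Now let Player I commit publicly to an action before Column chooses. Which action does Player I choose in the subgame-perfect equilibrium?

T

Work backward from Column's decision.
- T: Column compares 4, 11, 9 and picks C; Player I would get 15.
- M: Column compares 13, 7, 12 and picks L; Player I would get 8.
- B: Column compares 8, 10, 5 and picks C; Player I would get 4.
Player I's induced payoffs are 15, 8, 4, so Player I commits to T. Subgame-perfect outcome: (T, C) with payoffs (15, 11).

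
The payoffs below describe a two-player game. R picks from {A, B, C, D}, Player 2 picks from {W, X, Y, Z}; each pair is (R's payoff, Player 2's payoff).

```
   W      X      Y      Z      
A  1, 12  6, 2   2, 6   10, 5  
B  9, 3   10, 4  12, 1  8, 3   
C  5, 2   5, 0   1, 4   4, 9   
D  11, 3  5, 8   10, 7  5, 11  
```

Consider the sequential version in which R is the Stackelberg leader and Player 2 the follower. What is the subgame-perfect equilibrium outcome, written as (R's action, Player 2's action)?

(B, X)

Work backward from Player 2's decision.
- A → Player 2 plays W (best of 12, 2, 6, 5); R gets 1.
- B → Player 2 plays X (best of 3, 4, 1, 3); R gets 10.
- C → Player 2 plays Z (best of 2, 0, 4, 9); R gets 4.
- D → Player 2 plays Z (best of 3, 8, 7, 11); R gets 5.
Maximizing over 1, 10, 4, 5, R chooses B. Subgame-perfect outcome: (B, X) with payoffs (10, 4).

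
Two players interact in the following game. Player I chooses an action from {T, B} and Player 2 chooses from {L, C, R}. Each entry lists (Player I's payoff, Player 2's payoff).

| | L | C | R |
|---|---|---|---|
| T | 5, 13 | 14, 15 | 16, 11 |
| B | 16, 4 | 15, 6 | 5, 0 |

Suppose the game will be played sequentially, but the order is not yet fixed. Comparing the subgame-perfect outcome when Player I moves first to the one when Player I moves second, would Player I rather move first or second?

second

If Player I leads: Player 2's best replies are T→C, B→C; Player I's induced payoffs 14, 15; outcome (B, C), payoffs (15, 6).
If Player 2 leads: Player I's best replies are L→B, C→B, R→T; Player 2's induced payoffs 4, 6, 11; outcome (T, R), payoffs (16, 11).
Player I gets 15 moving first and 16 moving second, so Player I prefers to move second.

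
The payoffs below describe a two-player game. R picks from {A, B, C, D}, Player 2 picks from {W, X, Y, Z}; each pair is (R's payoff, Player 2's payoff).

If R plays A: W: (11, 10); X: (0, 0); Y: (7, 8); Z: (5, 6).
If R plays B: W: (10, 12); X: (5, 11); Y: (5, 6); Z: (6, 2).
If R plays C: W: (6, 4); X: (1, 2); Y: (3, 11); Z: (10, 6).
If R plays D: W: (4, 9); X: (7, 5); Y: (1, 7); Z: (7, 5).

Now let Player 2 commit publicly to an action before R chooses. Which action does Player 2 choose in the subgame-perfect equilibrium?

W

Solve by backward induction (Player 2 leads).
- W: R compares 11, 10, 6, 4 and picks A; Player 2 would get 10.
- X: R compares 0, 5, 1, 7 and picks D; Player 2 would get 5.
- Y: R compares 7, 5, 3, 1 and picks A; Player 2 would get 8.
- Z: R compares 5, 6, 10, 7 and picks C; Player 2 would get 6.
Among 10, 5, 8, 6, the best is 10 at W. Subgame-perfect outcome: (A, W) with payoffs (11, 10).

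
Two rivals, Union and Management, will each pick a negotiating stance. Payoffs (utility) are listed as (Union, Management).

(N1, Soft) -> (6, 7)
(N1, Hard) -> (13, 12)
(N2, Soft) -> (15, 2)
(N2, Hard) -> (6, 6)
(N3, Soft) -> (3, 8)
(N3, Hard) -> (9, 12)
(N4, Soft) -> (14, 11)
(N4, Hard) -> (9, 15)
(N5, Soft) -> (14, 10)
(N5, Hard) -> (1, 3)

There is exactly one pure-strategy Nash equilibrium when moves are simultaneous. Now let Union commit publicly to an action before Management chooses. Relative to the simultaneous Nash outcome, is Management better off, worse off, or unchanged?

Management best-responds to each possible Union move:
- N1: BR = Hard, leader payoff 13.
- N2: BR = Hard, leader payoff 6.
- N3: BR = Hard, leader payoff 9.
- N4: BR = Hard, leader payoff 9.
- N5: BR = Soft, leader payoff 14.
Union's induced payoffs are 13, 6, 9, 9, 14, so Union commits to N5. Subgame-perfect outcome: (N5, Soft) with payoffs (14, 10).
Under simultaneous play:
Union's best replies: Soft→N2; Hard→N1.
Management's best replies: N1→Hard; N2→Hard; N3→Hard; N4→Hard; N5→Soft.
The unique mutual best reply is (N1, Hard), giving (13, 12).
Management earns 10 sequentially versus 12 at the Nash outcome: worse off.

worse off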